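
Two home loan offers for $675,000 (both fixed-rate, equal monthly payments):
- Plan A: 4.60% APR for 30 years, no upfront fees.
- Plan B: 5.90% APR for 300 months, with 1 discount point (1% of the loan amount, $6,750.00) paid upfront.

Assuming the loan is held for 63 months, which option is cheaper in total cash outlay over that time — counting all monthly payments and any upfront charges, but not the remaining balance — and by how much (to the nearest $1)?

Plan A by $60,144

Plan A: monthly rate = 4.6%/12 = 0.0038333; payment = 675,000 × 0.0038333 / (1 − (1+0.0038333)^−360) = $3,460.35.
Plan B: monthly rate = 5.9%/12 = 0.0049167; payment = 675,000 × 0.0049167 / (1 − (1+0.0049167)^−300) = $4,307.87.
Over 63 months: Plan A costs 63 × $3,460.35 = $218,002.05; Plan B costs 63 × $4,307.87 + $6,750.00 = $278,145.81.
Plan A is cheaper by $278,145.81 − $218,002.05 = $60,143.76.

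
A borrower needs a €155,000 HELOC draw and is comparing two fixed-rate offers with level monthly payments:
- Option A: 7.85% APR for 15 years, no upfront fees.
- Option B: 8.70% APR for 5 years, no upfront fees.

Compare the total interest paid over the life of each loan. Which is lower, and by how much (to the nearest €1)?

Option B by €72,515

Option A: at 7.85% the monthly rate is 0.0065417, so the payment is 155,000 × 0.0065417 / (1 − 1.0065417^−180) = €1,467.87.
Total interest on Option A = 180 × €1,467.87 − €155,000 = €109,216.60.
Option B: at 8.70% the monthly rate is 0.0072500, so the payment is 155,000 × 0.0072500 / (1 − 1.0072500^−60) = €3,195.02.
Total interest on Option B = 60 × €3,195.02 − €155,000 = €36,701.20.
Option B is lower by €72,515.40.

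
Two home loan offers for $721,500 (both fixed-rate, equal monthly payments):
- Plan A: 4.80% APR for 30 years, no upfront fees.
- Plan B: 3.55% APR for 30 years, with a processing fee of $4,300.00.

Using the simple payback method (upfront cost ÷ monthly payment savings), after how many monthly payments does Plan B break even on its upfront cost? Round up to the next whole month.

Plan A: at 4.80% the monthly rate is 0.0040000, so the payment is 721,500 × 0.0040000 / (1 − 1.0040000^−360) = $3,785.46.
Plan B: monthly rate = 3.55%/12 = 0.0029583; payment = 721,500 × 0.0029583 / (1 − (1+0.0029583)^−360) = $3,260.03.
Monthly savings = $3,785.46 − $3,260.03 = $525.43.
Break-even = $4,300.00 / $525.43 = 8.18 → 9 months.

9 months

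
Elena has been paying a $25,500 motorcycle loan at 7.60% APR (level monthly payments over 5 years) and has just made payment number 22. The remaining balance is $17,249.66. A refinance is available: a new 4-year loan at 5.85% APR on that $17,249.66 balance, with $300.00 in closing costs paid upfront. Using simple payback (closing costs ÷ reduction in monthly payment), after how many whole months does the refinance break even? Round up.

3 months

Current payment = 25,500 × 7.6%/12 / (1 − (1+0.0063333)^−60) = $512.18.
Refinanced payment = 17,249.66 × 0.0048750 / (1 − (1+0.0048750)^−48) = $403.92.
Monthly savings = $512.18 − $403.92 = $108.26.
Break-even = $300.00 / $108.26 = 2.77 → 3 months.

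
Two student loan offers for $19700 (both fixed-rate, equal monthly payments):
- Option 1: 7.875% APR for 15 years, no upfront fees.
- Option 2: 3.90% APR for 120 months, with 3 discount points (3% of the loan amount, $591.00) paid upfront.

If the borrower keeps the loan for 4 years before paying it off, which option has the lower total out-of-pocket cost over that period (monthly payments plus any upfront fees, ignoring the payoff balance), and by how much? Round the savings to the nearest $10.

Option 1 by $1,150

Option 1: at 7.875% the monthly rate is 0.0065625, so the payment is 19,700 × 0.0065625 / (1 − 1.0065625^−180) = $186.84.
Option 2: at 3.90% the monthly rate is 0.0032500, so the payment is 19,700 × 0.0032500 / (1 − 1.0032500^−120) = $198.52.
Over 48 months: Option 1 costs 48 × $186.84 = $8,968.32; Option 2 costs 48 × $198.52 + $591.00 = $10,119.96.
Option 1 is cheaper by $10,119.96 − $8,968.32 = $1,151.64.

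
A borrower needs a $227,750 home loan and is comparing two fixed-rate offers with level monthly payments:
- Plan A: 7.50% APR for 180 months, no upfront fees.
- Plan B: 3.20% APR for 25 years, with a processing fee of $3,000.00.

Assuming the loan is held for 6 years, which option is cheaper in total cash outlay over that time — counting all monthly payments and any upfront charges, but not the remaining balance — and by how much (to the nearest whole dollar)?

Plan A: monthly rate = 7.5%/12 = 0.0062500; payment = 227,750 × 0.0062500 / (1 − (1+0.0062500)^−180) = $2,111.27.
Plan B: monthly rate = 3.2%/12 = 0.0026667; payment = 227,750 × 0.0026667 / (1 − (1+0.0026667)^−300) = $1,103.86.
Over 72 months: Plan A costs 72 × $2,111.27 = $152,011.44; Plan B costs 72 × $1,103.86 + $3,000.00 = $82,477.92.
Plan B is cheaper by $152,011.44 − $82,477.92 = $69,533.52.

Plan B by $69,534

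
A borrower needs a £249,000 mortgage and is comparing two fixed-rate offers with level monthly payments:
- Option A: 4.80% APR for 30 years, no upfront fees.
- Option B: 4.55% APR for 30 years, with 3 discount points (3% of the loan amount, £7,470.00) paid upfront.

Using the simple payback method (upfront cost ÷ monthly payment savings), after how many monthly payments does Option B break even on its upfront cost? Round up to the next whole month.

Option A: at 4.80% the monthly rate is 0.0040000, so the payment is 249,000 × 0.0040000 / (1 − 1.0040000^−360) = £1,306.42.
Option B: monthly rate = 4.55%/12 = 0.0037917; payment = 249,000 × 0.0037917 / (1 − (1+0.0037917)^−360) = £1,269.05.
Monthly savings = £1,306.42 − £1,269.05 = £37.37.
Break-even = £7,470.00 / £37.37 = 199.89 → 200 months.

200 months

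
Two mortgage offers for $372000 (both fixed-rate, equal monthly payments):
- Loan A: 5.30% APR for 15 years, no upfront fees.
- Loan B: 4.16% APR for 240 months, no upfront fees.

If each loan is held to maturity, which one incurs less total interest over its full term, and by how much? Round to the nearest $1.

Loan A by $8,537

Loan A: monthly rate = 5.3%/12 = 0.0044167; payment = 372,000 × 0.0044167 / (1 − (1+0.0044167)^−180) = $3,000.21.
Total interest on Loan A = 180 × $3,000.21 − $372,000 = $168,037.80.
Loan B: monthly rate = 4.16%/12 = 0.0034667; payment = 372,000 × 0.0034667 / (1 − (1+0.0034667)^−240) = $2,285.73.
Total interest on Loan B = 240 × $2,285.73 − $372,000 = $176,575.20.
Loan A is lower by $8,537.40.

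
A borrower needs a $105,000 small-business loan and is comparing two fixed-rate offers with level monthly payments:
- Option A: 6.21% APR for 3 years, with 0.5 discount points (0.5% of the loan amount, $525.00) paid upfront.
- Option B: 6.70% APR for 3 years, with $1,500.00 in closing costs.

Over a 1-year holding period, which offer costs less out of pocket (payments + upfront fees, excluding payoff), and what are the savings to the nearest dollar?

Option A: at 6.21% the monthly rate is 0.0051750, so the payment is 105,000 × 0.0051750 / (1 − 1.0051750^−36) = $3,204.30.
Option B: at 6.70% the monthly rate is 0.0055833, so the payment is 105,000 × 0.0055833 / (1 − 1.0055833^−36) = $3,227.71.
Over 12 months: Option A costs 12 × $3,204.30 + $525.00 = $38,976.60; Option B costs 12 × $3,227.71 + $1,500.00 = $40,232.52.
Option A is cheaper by $40,232.52 − $38,976.60 = $1,255.92.

Option A by $1,256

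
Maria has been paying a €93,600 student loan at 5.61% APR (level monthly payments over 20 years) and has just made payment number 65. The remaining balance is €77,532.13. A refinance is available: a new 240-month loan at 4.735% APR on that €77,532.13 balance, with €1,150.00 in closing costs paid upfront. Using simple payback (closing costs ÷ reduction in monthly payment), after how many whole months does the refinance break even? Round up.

Current payment = 93,600 × 5.61%/12 / (1 − (1+0.0046750)^−240) = €649.69.
Refinanced payment = 77,532.13 × 0.0039458 / (1 − (1+0.0039458)^−240) = €500.40.
Monthly savings = €649.69 − €500.40 = €149.29.
Break-even = €1,150.00 / €149.29 = 7.70 → 8 months.

8 months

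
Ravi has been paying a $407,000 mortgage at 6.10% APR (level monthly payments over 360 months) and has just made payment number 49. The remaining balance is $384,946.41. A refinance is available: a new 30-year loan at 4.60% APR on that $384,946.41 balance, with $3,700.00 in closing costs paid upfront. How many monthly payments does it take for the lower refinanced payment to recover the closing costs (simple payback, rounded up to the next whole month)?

8 months

Current payment = 407,000 × 6.1%/12 / (1 − (1+0.0050833)^−360) = $2,466.40.
Refinanced payment = 384,946.41 × 0.0038333 / (1 − (1+0.0038333)^−360) = $1,973.41.
Monthly savings = $2,466.40 − $1,973.41 = $492.99.
Break-even = $3,700.00 / $492.99 = 7.51 → 8 months.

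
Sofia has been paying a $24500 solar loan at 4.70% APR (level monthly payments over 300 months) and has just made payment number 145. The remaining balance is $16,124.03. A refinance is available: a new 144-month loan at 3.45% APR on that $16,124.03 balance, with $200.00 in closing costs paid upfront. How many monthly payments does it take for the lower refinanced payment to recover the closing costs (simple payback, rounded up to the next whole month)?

Current payment = 24,500 × 4.7%/12 / (1 − (1+0.0039167)^−300) = $138.98.
Refinanced payment = 16,124.03 × 0.0028750 / (1 − (1+0.0028750)^−144) = $136.90.
Monthly savings = $138.98 − $136.90 = $2.08.
Break-even = $200.00 / $2.08 = 96.15 → 97 months.

97 months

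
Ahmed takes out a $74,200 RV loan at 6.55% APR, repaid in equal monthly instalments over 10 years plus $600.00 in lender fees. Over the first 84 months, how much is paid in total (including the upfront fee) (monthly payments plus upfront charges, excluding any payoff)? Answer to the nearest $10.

At 6.55% the monthly rate is 0.0054583, so the payment is 74,200 × 0.0054583 / (1 − 1.0054583^−120) = $844.41.
Total outlay = 84 × $844.41 + $600.00 = $71,530.44.

$71,530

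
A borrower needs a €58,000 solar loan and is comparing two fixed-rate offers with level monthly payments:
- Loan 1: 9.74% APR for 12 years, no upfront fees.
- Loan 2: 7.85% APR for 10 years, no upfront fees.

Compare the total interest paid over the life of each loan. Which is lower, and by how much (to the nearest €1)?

Loan 2 by €14,669

Loan 1: at 9.74% the monthly rate is 0.0081167, so the payment is 58,000 × 0.0081167 / (1 − 1.0081167^−144) = €684.46.
Total interest on Loan 1 = 144 × €684.46 − €58,000 = €40,562.24.
Loan 2: at 7.85% the monthly rate is 0.0065417, so the payment is 58,000 × 0.0065417 / (1 − 1.0065417^−120) = €699.11.
Total interest on Loan 2 = 120 × €699.11 − €58,000 = €25,893.20.
Loan 2 is lower by €14,669.04.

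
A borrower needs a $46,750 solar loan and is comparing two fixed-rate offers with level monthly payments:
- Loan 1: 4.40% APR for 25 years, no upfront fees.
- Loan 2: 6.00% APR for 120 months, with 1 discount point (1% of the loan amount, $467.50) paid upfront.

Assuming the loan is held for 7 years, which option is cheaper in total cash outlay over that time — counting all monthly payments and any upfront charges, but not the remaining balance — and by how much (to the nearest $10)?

Loan 1 by $22,460

Loan 1: monthly rate = 4.4%/12 = 0.0036667; payment = 46,750 × 0.0036667 / (1 − (1+0.0036667)^−300) = $257.21.
Loan 2: at 6.00% the monthly rate is 0.0050000, so the payment is 46,750 × 0.0050000 / (1 − 1.0050000^−120) = $519.02.
Over 84 months: Loan 1 costs 84 × $257.21 = $21,605.64; Loan 2 costs 84 × $519.02 + $467.50 = $44,065.18.
Loan 1 is cheaper by $44,065.18 − $21,605.64 = $22,459.54.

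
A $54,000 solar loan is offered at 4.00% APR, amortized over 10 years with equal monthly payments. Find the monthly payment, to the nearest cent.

$546.72

At 4.00% the monthly rate is 0.0033333, so the payment is 54,000 × 0.0033333 / (1 − 1.0033333^−120) = $546.72.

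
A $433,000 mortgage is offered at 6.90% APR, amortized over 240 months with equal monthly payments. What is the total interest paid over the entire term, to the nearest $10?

Monthly rate = 6.9%/12 = 0.0057500; payment = 433,000 × 0.0057500 / (1 − (1+0.0057500)^−240) = $3,331.10.
Total paid = 240 × $3,331.10 = $799,464.00; interest = $799,464.00 − $433,000 = $366,464.00.

$366,460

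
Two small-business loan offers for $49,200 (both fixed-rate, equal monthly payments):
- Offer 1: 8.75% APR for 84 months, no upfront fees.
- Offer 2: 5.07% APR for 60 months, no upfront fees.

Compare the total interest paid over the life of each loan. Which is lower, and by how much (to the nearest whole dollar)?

Offer 2 by $10,167

Offer 1: monthly rate = 8.75%/12 = 0.0072917; payment = 49,200 × 0.0072917 / (1 − (1+0.0072917)^−84) = $785.35.
Total interest on Offer 1 = 84 × $785.35 − $49,200 = $16,769.40.
Offer 2: monthly rate = 5.07%/12 = 0.0042250; payment = 49,200 × 0.0042250 / (1 − (1+0.0042250)^−60) = $930.04.
Total interest on Offer 2 = 60 × $930.04 − $49,200 = $6,602.40.
Offer 2 is lower by $10,167.00.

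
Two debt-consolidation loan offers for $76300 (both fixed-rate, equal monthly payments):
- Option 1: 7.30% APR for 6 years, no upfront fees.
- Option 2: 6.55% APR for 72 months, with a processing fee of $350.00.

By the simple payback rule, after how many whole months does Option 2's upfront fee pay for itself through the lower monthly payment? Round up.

13 months

Option 1: at 7.30% the monthly rate is 0.0060833, so the payment is 76,300 × 0.0060833 / (1 − 1.0060833^−72) = $1,311.86.
Option 2: monthly rate = 6.55%/12 = 0.0054583; payment = 76,300 × 0.0054583 / (1 − (1+0.0054583)^−72) = $1,284.41.
Monthly savings = $1,311.86 − $1,284.41 = $27.45.
Break-even = $350.00 / $27.45 = 12.75 → 13 months.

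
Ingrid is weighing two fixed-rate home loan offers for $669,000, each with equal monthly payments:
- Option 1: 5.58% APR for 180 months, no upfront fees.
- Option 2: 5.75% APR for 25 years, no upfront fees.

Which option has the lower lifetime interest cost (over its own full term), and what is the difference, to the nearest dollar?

Option 1 by $273,565

Option 1: monthly rate = 5.58%/12 = 0.0046500; payment = 669,000 × 0.0046500 / (1 − (1+0.0046500)^−180) = $5,494.73.
Total interest on Option 1 = 180 × $5,494.73 − $669,000 = $320,051.40.
Option 2: at 5.75% the monthly rate is 0.0047917, so the payment is 669,000 × 0.0047917 / (1 − 1.0047917^−300) = $4,208.72.
Total interest on Option 2 = 300 × $4,208.72 − $669,000 = $593,616.00.
Option 1 is lower by $273,564.60.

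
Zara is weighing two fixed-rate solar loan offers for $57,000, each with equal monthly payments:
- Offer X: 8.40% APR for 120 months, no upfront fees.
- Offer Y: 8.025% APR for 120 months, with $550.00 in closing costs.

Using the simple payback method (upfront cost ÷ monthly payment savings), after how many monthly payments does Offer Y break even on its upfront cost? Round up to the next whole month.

Offer X: monthly rate = 8.4%/12 = 0.0070000; payment = 57,000 × 0.0070000 / (1 − (1+0.0070000)^−120) = $703.67.
Offer Y: at 8.025% the monthly rate is 0.0066875, so the payment is 57,000 × 0.0066875 / (1 − 1.0066875^−120) = $692.32.
Monthly savings = $703.67 − $692.32 = $11.35.
Break-even = $550.00 / $11.35 = 48.46 → 49 months.

49 months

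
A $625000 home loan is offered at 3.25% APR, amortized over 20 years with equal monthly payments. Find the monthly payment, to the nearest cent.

Monthly rate = 3.25%/12 = 0.0027083; payment = 625,000 × 0.0027083 / (1 − (1+0.0027083)^−240) = $3,544.97.

$3,544.97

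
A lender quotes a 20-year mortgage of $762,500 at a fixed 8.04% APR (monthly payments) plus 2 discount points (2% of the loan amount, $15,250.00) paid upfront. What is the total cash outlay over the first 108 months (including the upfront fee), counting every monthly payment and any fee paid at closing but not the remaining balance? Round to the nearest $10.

$706,110

Monthly rate = 8.04%/12 = 0.0067000; payment = 762,500 × 0.0067000 / (1 − (1+0.0067000)^−240) = $6,396.85.
Total outlay = 108 × $6,396.85 + $15,250.00 = $706,109.80.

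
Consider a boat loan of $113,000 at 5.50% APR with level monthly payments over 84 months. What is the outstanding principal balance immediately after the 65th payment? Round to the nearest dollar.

With monthly rate i = 5.5%/12 = 0.0045833, the balance after k of n payments is P · [(1+i)^n − (1+i)^k] / [(1+i)^n − 1].
(1+0.0045833)^84 = 1.46832221 and (1+0.0045833)^65 = 1.34613298, so the balance is 113,000 × (1.46832221 − 1.34613298) / (1.46832221 − 1) = $29,482.66.

$29,483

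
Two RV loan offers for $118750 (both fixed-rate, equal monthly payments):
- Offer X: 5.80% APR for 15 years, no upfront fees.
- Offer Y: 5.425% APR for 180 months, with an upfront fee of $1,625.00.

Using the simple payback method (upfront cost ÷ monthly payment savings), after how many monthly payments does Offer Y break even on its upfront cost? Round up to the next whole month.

69 months

Offer X: monthly rate = 5.8%/12 = 0.0048333; payment = 118,750 × 0.0048333 / (1 − (1+0.0048333)^−180) = $989.29.
Offer Y: monthly rate = 5.425%/12 = 0.0045208; payment = 118,750 × 0.0045208 / (1 − (1+0.0045208)^−180) = $965.57.
Monthly savings = $989.29 − $965.57 = $23.72.
Break-even = $1,625.00 / $23.72 = 68.51 → 69 months.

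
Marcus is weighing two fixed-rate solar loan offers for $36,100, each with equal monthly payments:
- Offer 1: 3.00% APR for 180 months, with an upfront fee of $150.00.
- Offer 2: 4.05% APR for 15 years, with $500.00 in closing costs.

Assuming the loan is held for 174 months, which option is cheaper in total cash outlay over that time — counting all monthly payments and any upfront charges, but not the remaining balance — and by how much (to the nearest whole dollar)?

Offer 1: at 3.00% the monthly rate is 0.0025000, so the payment is 36,100 × 0.0025000 / (1 − 1.0025000^−180) = $249.30.
Offer 2: at 4.05% the monthly rate is 0.0033750, so the payment is 36,100 × 0.0033750 / (1 − 1.0033750^−180) = $267.93.
Over 174 months: Offer 1 costs 174 × $249.30 + $150.00 = $43,528.20; Offer 2 costs 174 × $267.93 + $500.00 = $47,119.82.
Offer 1 is cheaper by $47,119.82 − $43,528.20 = $3,591.62.

Offer 1 by $3,592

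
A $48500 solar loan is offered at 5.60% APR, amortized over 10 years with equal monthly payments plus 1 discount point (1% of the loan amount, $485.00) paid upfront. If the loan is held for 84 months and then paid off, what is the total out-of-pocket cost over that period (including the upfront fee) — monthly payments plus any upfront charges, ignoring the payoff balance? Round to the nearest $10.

$44,900

Monthly rate = 5.6%/12 = 0.0046667; payment = 48,500 × 0.0046667 / (1 − (1+0.0046667)^−120) = $528.76.
Total outlay = 84 × $528.76 + $485.00 = $44,900.84.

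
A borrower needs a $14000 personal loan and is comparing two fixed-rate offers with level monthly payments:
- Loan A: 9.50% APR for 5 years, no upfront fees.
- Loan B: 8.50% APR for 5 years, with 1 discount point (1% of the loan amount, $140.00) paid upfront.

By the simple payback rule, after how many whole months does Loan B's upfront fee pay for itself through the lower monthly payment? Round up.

21 months

Loan A: at 9.50% the monthly rate is 0.0079167, so the payment is 14,000 × 0.0079167 / (1 − 1.0079167^−60) = $294.03.
Loan B: monthly rate = 8.5%/12 = 0.0070833; payment = 14,000 × 0.0070833 / (1 − (1+0.0070833)^−60) = $287.23.
Monthly savings = $294.03 − $287.23 = $6.80.
Break-even = $140.00 / $6.80 = 20.59 → 21 months.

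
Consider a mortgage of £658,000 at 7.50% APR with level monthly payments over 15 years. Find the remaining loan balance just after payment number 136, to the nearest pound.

With monthly rate i = 7.5%/12 = 0.0062500, the balance after k of n payments is P · [(1+i)^n − (1+i)^k] / [(1+i)^n − 1].
(1+0.0062500)^180 = 3.06945173 and (1+0.0062500)^136 = 2.33346612, so the balance is 658,000 × (3.06945173 − 2.33346612) / (3.06945173 − 1) = £234,012.96.

£234,013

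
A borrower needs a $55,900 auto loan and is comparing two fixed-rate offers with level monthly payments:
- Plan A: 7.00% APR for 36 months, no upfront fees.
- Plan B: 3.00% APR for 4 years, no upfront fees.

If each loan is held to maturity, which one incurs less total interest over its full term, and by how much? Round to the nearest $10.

Plan A: at 7.00% the monthly rate is 0.0058333, so the payment is 55,900 × 0.0058333 / (1 − 1.0058333^−36) = $1,726.03.
Total interest on Plan A = 36 × $1,726.03 − $55,900 = $6,237.08.
Plan B: at 3.00% the monthly rate is 0.0025000, so the payment is 55,900 × 0.0025000 / (1 − 1.0025000^−48) = $1,237.31.
Total interest on Plan B = 48 × $1,237.31 − $55,900 = $3,490.88.
Plan B is lower by $2,746.20.

Plan B by $2,750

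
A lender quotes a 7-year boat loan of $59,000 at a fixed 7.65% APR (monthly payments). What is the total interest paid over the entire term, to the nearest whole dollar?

$17,384

Monthly rate = 7.65%/12 = 0.0063750; payment = 59,000 × 0.0063750 / (1 − (1+0.0063750)^−84) = $909.33.
Total paid = 84 × $909.33 = $76,383.72; interest = $76,383.72 − $59,000 = $17,383.72.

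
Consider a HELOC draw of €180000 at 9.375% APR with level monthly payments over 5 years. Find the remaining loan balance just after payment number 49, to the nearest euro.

€39,583

With monthly rate i = 9.375%/12 = 0.0078125, the balance after k of n payments is P · [(1+i)^n − (1+i)^k] / [(1+i)^n − 1].
(1+0.0078125)^60 = 1.59508723 and (1+0.0078125)^49 = 1.46422323, so the balance is 180,000 × (1.59508723 − 1.46422323) / (1.59508723 − 1) = €39,583.31.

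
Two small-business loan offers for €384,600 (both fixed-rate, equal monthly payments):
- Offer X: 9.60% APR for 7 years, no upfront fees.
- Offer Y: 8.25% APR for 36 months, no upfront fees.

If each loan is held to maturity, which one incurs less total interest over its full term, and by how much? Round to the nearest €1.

Offer X: at 9.60% the monthly rate is 0.0080000, so the payment is 384,600 × 0.0080000 / (1 − 1.0080000^−84) = €6,305.61.
Total interest on Offer X = 84 × €6,305.61 − €384,600 = €145,071.24.
Offer Y: monthly rate = 8.25%/12 = 0.0068750; payment = 384,600 × 0.0068750 / (1 − (1+0.0068750)^−36) = €12,096.37.
Total interest on Offer Y = 36 × €12,096.37 − €384,600 = €50,869.32.
Offer Y is lower by €94,201.92.

Offer Y by €94,202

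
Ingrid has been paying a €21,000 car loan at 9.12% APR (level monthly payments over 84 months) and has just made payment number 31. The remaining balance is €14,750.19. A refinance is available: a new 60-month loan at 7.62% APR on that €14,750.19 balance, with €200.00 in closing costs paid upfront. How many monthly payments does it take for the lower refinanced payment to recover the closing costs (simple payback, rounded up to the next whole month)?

Current payment = 21,000 × 9.12%/12 / (1 − (1+0.0076000)^−84) = €339.15.
Refinanced payment = 14,750.19 × 0.0063500 / (1 − (1+0.0063500)^−60) = €296.41.
Monthly savings = €339.15 − €296.41 = €42.74.
Break-even = €200.00 / €42.74 = 4.68 → 5 months.

5 months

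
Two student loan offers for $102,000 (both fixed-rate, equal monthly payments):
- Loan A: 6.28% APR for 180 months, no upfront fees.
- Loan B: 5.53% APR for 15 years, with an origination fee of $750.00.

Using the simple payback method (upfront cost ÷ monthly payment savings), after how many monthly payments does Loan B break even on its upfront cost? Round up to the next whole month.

Loan A: at 6.28% the monthly rate is 0.0052333, so the payment is 102,000 × 0.0052333 / (1 − 1.0052333^−180) = $876.24.
Loan B: at 5.53% the monthly rate is 0.0046083, so the payment is 102,000 × 0.0046083 / (1 − 1.0046083^−180) = $835.05.
Monthly savings = $876.24 − $835.05 = $41.19.
Break-even = $750.00 / $41.19 = 18.21 → 19 months.

19 months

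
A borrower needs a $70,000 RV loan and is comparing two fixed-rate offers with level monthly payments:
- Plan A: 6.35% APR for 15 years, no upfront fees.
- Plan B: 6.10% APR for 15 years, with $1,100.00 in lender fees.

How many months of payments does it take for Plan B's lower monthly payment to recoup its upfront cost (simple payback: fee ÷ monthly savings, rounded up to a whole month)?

116 months

Plan A: monthly rate = 6.35%/12 = 0.0052917; payment = 70,000 × 0.0052917 / (1 − (1+0.0052917)^−180) = $604.02.
Plan B: monthly rate = 6.1%/12 = 0.0050833; payment = 70,000 × 0.0050833 / (1 − (1+0.0050833)^−180) = $594.49.
Monthly savings = $604.02 − $594.49 = $9.53.
Break-even = $1,100.00 / $9.53 = 115.42 → 116 months.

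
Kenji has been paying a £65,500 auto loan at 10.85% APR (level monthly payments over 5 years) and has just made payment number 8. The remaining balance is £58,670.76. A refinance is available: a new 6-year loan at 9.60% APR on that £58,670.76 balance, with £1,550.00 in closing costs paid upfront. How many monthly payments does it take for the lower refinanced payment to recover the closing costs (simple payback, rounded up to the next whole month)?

Current payment = 65,500 × 10.85%/12 / (1 − (1+0.0090417)^−60) = £1,419.23.
Refinanced payment = 58,670.76 × 0.0080000 / (1 − (1+0.0080000)^−72) = £1,075.13.
Monthly savings = £1,419.23 − £1,075.13 = £344.10.
Break-even = £1,550.00 / £344.10 = 4.50 → 5 months.

5 months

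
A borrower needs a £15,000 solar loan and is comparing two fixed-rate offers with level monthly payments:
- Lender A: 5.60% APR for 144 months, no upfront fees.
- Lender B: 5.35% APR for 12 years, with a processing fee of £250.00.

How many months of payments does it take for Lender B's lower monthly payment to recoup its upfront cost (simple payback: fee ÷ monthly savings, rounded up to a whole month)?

Lender A: monthly rate = 5.6%/12 = 0.0046667; payment = 15,000 × 0.0046667 / (1 − (1+0.0046667)^−144) = £143.29.
Lender B: at 5.35% the monthly rate is 0.0044583, so the payment is 15,000 × 0.0044583 / (1 − 1.0044583^−144) = £141.38.
Monthly savings = £143.29 − £141.38 = £1.91.
Break-even = £250.00 / £1.91 = 130.89 → 131 months.

131 months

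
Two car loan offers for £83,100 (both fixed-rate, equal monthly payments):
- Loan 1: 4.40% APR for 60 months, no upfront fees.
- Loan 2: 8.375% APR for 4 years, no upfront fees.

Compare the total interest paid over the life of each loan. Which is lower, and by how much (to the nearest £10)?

Loan 1 by £5,350

Loan 1: monthly rate = 4.4%/12 = 0.0036667; payment = 83,100 × 0.0036667 / (1 − (1+0.0036667)^−60) = £1,545.46.
Total interest on Loan 1 = 60 × £1,545.46 − £83,100 = £9,627.60.
Loan 2: monthly rate = 8.375%/12 = 0.0069792; payment = 83,100 × 0.0069792 / (1 − (1+0.0069792)^−48) = £2,043.37.
Total interest on Loan 2 = 48 × £2,043.37 − £83,100 = £14,981.76.
Loan 1 is lower by £5,354.16.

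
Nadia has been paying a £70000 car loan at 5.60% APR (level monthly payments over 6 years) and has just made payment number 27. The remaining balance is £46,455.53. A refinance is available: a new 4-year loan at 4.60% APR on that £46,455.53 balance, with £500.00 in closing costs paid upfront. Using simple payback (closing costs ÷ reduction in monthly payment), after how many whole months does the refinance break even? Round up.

Current payment = 70,000 × 5.6%/12 / (1 − (1+0.0046667)^−72) = £1,146.93.
Refinanced payment = 46,455.53 × 0.0038333 / (1 − (1+0.0038333)^−48) = £1,061.44.
Monthly savings = £1,146.93 − £1,061.44 = £85.49.
Break-even = £500.00 / £85.49 = 5.85 → 6 months.

6 months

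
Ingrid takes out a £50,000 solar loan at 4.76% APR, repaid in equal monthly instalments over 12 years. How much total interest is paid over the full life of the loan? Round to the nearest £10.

£15,730

At 4.76% the monthly rate is 0.0039667, so the payment is 50,000 × 0.0039667 / (1 − 1.0039667^−144) = £456.45.
Total paid = 144 × £456.45 = £65,728.80; interest = £65,728.80 − £50,000 = £15,728.80.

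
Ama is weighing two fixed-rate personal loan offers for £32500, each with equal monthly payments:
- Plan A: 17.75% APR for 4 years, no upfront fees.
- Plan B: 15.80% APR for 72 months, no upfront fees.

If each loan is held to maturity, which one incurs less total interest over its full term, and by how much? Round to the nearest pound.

Plan A: at 17.75% the monthly rate is 0.0147917, so the payment is 32,500 × 0.0147917 / (1 − 1.0147917^−48) = £950.45.
Total interest on Plan A = 48 × £950.45 − £32,500 = £13,121.60.
Plan B: at 15.80% the monthly rate is 0.0131667, so the payment is 32,500 × 0.0131667 / (1 − 1.0131667^−72) = £701.41.
Total interest on Plan B = 72 × £701.41 − £32,500 = £18,001.52.
Plan A is lower by £4,879.92.

Plan A by £4,880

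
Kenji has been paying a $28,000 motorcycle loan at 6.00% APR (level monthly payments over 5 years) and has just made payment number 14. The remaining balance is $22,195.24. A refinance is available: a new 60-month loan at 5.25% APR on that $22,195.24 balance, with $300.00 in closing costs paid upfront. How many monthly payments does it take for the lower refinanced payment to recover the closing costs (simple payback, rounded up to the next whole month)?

Current payment = 28,000 × 6%/12 / (1 − (1+0.0050000)^−60) = $541.32.
Refinanced payment = 22,195.24 × 0.0043750 / (1 − (1+0.0043750)^−60) = $421.40.
Monthly savings = $541.32 − $421.40 = $119.92.
Break-even = $300.00 / $119.92 = 2.50 → 3 months.

3 months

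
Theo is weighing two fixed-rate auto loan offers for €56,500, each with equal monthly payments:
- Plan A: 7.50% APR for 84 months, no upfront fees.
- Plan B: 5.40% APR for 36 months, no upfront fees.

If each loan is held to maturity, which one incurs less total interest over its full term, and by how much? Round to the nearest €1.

Plan A: monthly rate = 7.5%/12 = 0.0062500; payment = 56,500 × 0.0062500 / (1 − (1+0.0062500)^−84) = €866.61.
Total interest on Plan A = 84 × €866.61 − €56,500 = €16,295.24.
Plan B: at 5.40% the monthly rate is 0.0045000, so the payment is 56,500 × 0.0045000 / (1 − 1.0045000^−36) = €1,703.52.
Total interest on Plan B = 36 × €1,703.52 − €56,500 = €4,826.72.
Plan B is lower by €11,468.52.

Plan B by €11,469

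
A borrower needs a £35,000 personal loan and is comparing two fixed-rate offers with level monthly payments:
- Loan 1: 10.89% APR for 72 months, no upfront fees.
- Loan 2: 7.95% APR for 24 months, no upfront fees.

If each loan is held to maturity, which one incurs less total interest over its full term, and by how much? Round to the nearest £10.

Loan 2 by £9,850

Loan 1: monthly rate = 10.89%/12 = 0.0090750; payment = 35,000 × 0.0090750 / (1 − (1+0.0090750)^−72) = £664.22.
Total interest on Loan 1 = 72 × £664.22 − £35,000 = £12,823.84.
Loan 2: at 7.95% the monthly rate is 0.0066250, so the payment is 35,000 × 0.0066250 / (1 − 1.0066250^−24) = £1,582.16.
Total interest on Loan 2 = 24 × £1,582.16 − £35,000 = £2,971.84.
Loan 2 is lower by £9,852.00.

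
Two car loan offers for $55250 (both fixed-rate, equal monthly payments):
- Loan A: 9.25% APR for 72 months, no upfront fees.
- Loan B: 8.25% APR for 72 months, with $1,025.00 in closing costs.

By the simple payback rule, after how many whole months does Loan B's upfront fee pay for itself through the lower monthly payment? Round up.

Loan A: monthly rate = 9.25%/12 = 0.0077083; payment = 55,250 × 0.0077083 / (1 − (1+0.0077083)^−72) = $1,002.78.
Loan B: at 8.25% the monthly rate is 0.0068750, so the payment is 55,250 × 0.0068750 / (1 − 1.0068750^−72) = $975.47.
Monthly savings = $1,002.78 − $975.47 = $27.31.
Break-even = $1,025.00 / $27.31 = 37.53 → 38 months.

38 months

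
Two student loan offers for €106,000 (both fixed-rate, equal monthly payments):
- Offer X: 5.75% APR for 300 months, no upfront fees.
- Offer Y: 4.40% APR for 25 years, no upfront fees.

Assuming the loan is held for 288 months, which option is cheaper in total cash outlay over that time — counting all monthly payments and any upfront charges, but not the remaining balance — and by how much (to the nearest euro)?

Offer Y by €24,097

Offer X: at 5.75% the monthly rate is 0.0047917, so the payment is 106,000 × 0.0047917 / (1 − 1.0047917^−300) = €666.85.
Offer Y: at 4.40% the monthly rate is 0.0036667, so the payment is 106,000 × 0.0036667 / (1 − 1.0036667^−300) = €583.18.
Over 288 months: Offer X costs 288 × €666.85 = €192,052.80; Offer Y costs 288 × €583.18 = €167,955.84.
Offer Y is cheaper by €192,052.80 − €167,955.84 = €24,096.96.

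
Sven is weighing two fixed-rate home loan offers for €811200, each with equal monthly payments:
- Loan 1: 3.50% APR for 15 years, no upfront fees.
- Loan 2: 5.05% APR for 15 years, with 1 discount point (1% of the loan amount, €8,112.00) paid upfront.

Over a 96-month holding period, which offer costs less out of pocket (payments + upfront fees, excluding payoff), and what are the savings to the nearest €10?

Loan 1 by €69,260

Loan 1: monthly rate = 3.5%/12 = 0.0029167; payment = 811,200 × 0.0029167 / (1 − (1+0.0029167)^−180) = €5,799.13.
Loan 2: monthly rate = 5.05%/12 = 0.0042083; payment = 811,200 × 0.0042083 / (1 − (1+0.0042083)^−180) = €6,436.07.
Over 96 months: Loan 1 costs 96 × €5,799.13 = €556,716.48; Loan 2 costs 96 × €6,436.07 + €8,112.00 = €625,974.72.
Loan 1 is cheaper by €625,974.72 − €556,716.48 = €69,258.24.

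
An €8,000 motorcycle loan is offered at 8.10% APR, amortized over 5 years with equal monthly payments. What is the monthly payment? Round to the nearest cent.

At 8.10% the monthly rate is 0.0067500, so the payment is 8,000 × 0.0067500 / (1 − 1.0067500^−60) = €162.59.

€162.59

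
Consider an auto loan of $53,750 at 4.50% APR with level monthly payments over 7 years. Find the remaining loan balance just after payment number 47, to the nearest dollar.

With monthly rate i = 4.5%/12 = 0.0037500, the balance after k of n payments is P · [(1+i)^n − (1+i)^k] / [(1+i)^n − 1].
(1+0.0037500)^84 = 1.36945226 and (1+0.0037500)^47 = 1.19234309, so the balance is 53,750 × (1.36945226 − 1.19234309) / (1.36945226 − 1) = $25,766.84.

$25,767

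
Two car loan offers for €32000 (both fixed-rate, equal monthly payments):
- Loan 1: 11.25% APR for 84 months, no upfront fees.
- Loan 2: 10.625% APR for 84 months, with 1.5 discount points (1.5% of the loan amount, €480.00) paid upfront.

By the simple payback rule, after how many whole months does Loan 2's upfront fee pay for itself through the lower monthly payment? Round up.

46 months

Loan 1: at 11.25% the monthly rate is 0.0093750, so the payment is 32,000 × 0.0093750 / (1 − 1.0093750^−84) = €552.13.
Loan 2: monthly rate = 10.625%/12 = 0.0088542; payment = 32,000 × 0.0088542 / (1 − (1+0.0088542)^−84) = €541.63.
Monthly savings = €552.13 − €541.63 = €10.50.
Break-even = €480.00 / €10.50 = 45.71 → 46 months.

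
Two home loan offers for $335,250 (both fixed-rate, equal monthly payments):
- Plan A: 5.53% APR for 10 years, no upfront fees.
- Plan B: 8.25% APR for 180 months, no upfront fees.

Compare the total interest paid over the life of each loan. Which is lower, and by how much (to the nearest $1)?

Plan A: monthly rate = 5.53%/12 = 0.0046083; payment = 335,250 × 0.0046083 / (1 − (1+0.0046083)^−120) = $3,643.33.
Total interest on Plan A = 120 × $3,643.33 − $335,250 = $101,949.60.
Plan B: monthly rate = 8.25%/12 = 0.0068750; payment = 335,250 × 0.0068750 / (1 − (1+0.0068750)^−180) = $3,252.40.
Total interest on Plan B = 180 × $3,252.40 − $335,250 = $250,182.00.
Plan A is lower by $148,232.40.

Plan A by $148,232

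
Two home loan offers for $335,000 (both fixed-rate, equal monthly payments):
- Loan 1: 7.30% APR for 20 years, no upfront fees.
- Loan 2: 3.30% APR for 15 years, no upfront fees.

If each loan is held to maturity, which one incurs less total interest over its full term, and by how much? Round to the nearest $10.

Loan 1: at 7.30% the monthly rate is 0.0060833, so the payment is 335,000 × 0.0060833 / (1 − 1.0060833^−240) = $2,657.92.
Total interest on Loan 1 = 240 × $2,657.92 − $335,000 = $302,900.80.
Loan 2: at 3.30% the monthly rate is 0.0027500, so the payment is 335,000 × 0.0027500 / (1 − 1.0027500^−180) = $2,362.09.
Total interest on Loan 2 = 180 × $2,362.09 − $335,000 = $90,176.20.
Loan 2 is lower by $212,724.60.

Loan 2 by $212,720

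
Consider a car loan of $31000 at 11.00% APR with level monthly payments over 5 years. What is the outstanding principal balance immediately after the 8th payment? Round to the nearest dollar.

$27,779

With monthly rate i = 11%/12 = 0.0091667, the balance after k of n payments is P · [(1+i)^n − (1+i)^k] / [(1+i)^n − 1].
(1+0.0091667)^60 = 1.72891573 and (1+0.0091667)^8 = 1.07572974, so the balance is 31,000 × (1.72891573 − 1.07572974) / (1.72891573 − 1) = $27,779.30.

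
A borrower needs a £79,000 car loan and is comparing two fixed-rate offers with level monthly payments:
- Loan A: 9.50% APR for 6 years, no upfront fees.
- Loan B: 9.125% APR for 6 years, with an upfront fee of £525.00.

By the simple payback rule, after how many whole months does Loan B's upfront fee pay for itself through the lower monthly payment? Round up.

Loan A: monthly rate = 9.5%/12 = 0.0079167; payment = 79,000 × 0.0079167 / (1 − (1+0.0079167)^−72) = £1,443.70.
Loan B: at 9.125% the monthly rate is 0.0076042, so the payment is 79,000 × 0.0076042 / (1 − 1.0076042^−72) = £1,428.92.
Monthly savings = £1,443.70 − £1,428.92 = £14.78.
Break-even = £525.00 / £14.78 = 35.52 → 36 months.

36 months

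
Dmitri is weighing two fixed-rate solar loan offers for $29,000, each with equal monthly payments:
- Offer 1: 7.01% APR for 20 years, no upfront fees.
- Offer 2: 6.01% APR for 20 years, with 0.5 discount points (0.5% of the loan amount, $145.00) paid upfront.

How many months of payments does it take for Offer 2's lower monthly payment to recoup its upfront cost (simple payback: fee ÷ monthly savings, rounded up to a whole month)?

9 months

Offer 1: monthly rate = 7.01%/12 = 0.0058417; payment = 29,000 × 0.0058417 / (1 − (1+0.0058417)^−240) = $225.01.
Offer 2: monthly rate = 6.01%/12 = 0.0050083; payment = 29,000 × 0.0050083 / (1 − (1+0.0050083)^−240) = $207.93.
Monthly savings = $225.01 − $207.93 = $17.08.
Break-even = $145.00 / $17.08 = 8.49 → 9 months.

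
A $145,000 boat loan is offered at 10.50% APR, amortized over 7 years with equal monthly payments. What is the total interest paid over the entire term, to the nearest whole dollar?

At 10.50% the monthly rate is 0.0087500, so the payment is 145,000 × 0.0087500 / (1 − 1.0087500^−84) = $2,444.80.
Total paid = 84 × $2,444.80 = $205,363.20; interest = $205,363.20 − $145,000 = $60,363.20.

$60,363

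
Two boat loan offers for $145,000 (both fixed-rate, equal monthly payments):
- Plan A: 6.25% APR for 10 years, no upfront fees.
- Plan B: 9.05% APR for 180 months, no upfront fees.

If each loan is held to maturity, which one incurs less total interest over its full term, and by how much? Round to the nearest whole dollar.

Plan A by $70,133

Plan A: at 6.25% the monthly rate is 0.0052083, so the payment is 145,000 × 0.0052083 / (1 − 1.0052083^−120) = $1,628.06.
Total interest on Plan A = 120 × $1,628.06 − $145,000 = $50,367.20.
Plan B: at 9.05% the monthly rate is 0.0075417, so the payment is 145,000 × 0.0075417 / (1 − 1.0075417^−180) = $1,475.00.
Total interest on Plan B = 180 × $1,475.00 − $145,000 = $120,500.00.
Plan A is lower by $70,132.80.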